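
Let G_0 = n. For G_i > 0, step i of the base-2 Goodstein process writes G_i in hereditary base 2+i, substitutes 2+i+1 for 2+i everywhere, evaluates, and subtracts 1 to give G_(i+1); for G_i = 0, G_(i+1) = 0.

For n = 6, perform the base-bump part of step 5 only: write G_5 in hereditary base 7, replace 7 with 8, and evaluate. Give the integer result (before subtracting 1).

[0] 6 ≡ 2^2 + 2 (base 2). Lift 3: 30. −1: 29.
[1] 29 ≡ 3^3 + 2 (base 3). Lift 4: 258. −1: 257.
[2] 257 ≡ 4^4 + 1 (base 4). Lift 5: 3126. −1: 3125.
[3] 3125 ≡ 5^5 (base 5). Lift 6: 46656. −1: 46655.
[4] 46655 ≡ 5·6^5 + 5·6^4 + 5·6^3 + 5·6^2 + 5·6 + 5 (base 6). Lift 7: 98040. −1: 98039.
[5] 98039 ≡ 5·7^5 + 5·7^4 + 5·7^3 + 5·7^2 + 5·7 + 4 (base 7). Lift 8: 187244. −1: 187243.

187244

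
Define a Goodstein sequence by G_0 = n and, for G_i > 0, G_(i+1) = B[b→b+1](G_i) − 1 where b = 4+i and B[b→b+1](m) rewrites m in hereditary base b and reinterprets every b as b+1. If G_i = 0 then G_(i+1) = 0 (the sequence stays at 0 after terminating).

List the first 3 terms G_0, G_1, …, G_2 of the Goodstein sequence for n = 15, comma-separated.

15, 17, 19

i=0: 15 = 3·4 + 3 (b=4); 4→5: 3·5 + 3 = 18; 18−1 = 17
i=1: 17 = 3·5 + 2 (b=5); 5→6: 3·6 + 2 = 20; 20−1 = 19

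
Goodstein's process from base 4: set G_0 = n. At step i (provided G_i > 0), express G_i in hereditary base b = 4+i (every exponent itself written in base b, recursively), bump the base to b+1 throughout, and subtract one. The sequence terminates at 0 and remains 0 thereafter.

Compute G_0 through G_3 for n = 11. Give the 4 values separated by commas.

(0) 11|_4 = 2·4 + 3 ↦ 2·5 + 3|_5 = 13 ⇒ 12
(1) 12|_5 = 2·5 + 2 ↦ 2·6 + 2|_6 = 14 ⇒ 13
(2) 13|_6 = 2·6 + 1 ↦ 2·7 + 1|_7 = 15 ⇒ 14

11, 12, 13, 14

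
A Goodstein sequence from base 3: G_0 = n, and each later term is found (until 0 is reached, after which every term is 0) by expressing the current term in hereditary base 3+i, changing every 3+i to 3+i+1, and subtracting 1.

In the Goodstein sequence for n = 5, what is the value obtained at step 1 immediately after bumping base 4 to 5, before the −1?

step 0: 5 = 3 + 2; sub 4 for 3: 4 + 2; = 6; G_1 = 6−1 = 5
step 1: 5 = 4 + 1; sub 5 for 4: 5 + 1; = 6; G_2 = 6−1 = 5

6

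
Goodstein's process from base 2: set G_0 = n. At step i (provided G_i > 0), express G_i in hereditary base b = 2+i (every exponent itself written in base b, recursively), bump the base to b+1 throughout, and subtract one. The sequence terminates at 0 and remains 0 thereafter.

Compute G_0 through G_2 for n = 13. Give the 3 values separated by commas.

[0] 13 ≡ 2^(2 + 1) + 2^2 + 1 (base 2). Lift 3: 109. −1: 108.
[1] 108 ≡ 3^(3 + 1) + 3^3 (base 3). Lift 4: 1280. −1: 1279.

13, 108, 1279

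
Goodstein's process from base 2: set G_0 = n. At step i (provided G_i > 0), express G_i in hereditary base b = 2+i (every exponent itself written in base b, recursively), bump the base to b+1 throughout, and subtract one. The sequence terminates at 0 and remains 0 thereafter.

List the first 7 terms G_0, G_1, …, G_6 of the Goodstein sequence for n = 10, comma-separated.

[0] 10 ≡ 2^(2 + 1) + 2 (base 2). Lift 3: 84. −1: 83.
[1] 83 ≡ 3^(3 + 1) + 2 (base 3). Lift 4: 1026. −1: 1025.
[2] 1025 ≡ 4^(4 + 1) + 1 (base 4). Lift 5: 15626. −1: 15625.
[3] 15625 ≡ 5^(5 + 1) (base 5). Lift 6: 279936. −1: 279935.
[4] 279935 ≡ 5·6^6 + 5·6^5 + 5·6^4 + 5·6^3 + 5·6^2 + 5·6 + 5 (base 6). Lift 7: 4215755. −1: 4215754.
[5] 4215754 ≡ 5·7^7 + 5·7^5 + 5·7^4 + 5·7^3 + 5·7^2 + 5·7 + 4 (base 7). Lift 8: 84073324. −1: 84073323.

10, 83, 1025, 15625, 279935, 4215754, 84073323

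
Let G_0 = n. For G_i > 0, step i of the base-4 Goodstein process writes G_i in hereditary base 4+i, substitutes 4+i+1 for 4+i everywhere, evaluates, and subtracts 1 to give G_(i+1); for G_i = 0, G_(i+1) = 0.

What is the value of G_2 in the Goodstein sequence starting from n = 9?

11

[0] 9 ≡ 2·4 + 1 (base 4). Lift 5: 11. −1: 10.
[1] 10 ≡ 2·5 (base 5). Lift 6: 12. −1: 11.
[2] 11 ≡ 6 + 5 (base 6). Lift 7: 12. −1: 11.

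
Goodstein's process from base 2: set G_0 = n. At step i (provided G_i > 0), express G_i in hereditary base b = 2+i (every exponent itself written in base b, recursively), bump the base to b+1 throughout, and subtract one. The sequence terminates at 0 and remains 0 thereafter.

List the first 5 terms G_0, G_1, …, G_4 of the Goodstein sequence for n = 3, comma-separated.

[0] 3 ≡ 2 + 1 (base 2). Lift 3: 4. −1: 3.
[1] 3 ≡ 3 (base 3). Lift 4: 4. −1: 3.
[2] 3 ≡ 3 (base 4). Lift 5: 3. −1: 2.
[3] 2 ≡ 2 (base 5). Lift 6: 2. −1: 1.

3, 3, 3, 2, 1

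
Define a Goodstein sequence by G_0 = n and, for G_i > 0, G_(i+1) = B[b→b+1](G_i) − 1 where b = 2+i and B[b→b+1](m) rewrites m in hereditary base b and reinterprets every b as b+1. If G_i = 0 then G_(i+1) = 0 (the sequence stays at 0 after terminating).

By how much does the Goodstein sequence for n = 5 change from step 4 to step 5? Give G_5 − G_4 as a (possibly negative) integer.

422

G_0 = 5. HB_2(5) = 2^2 + 1. Bump = 28. G_1 = 27.
G_1 = 27. HB_3(27) = 3^3. Bump = 256. G_2 = 255.
G_2 = 255. HB_4(255) = 3·4^3 + 3·4^2 + 3·4 + 3. Bump = 468. G_3 = 467.
G_3 = 467. HB_5(467) = 3·5^3 + 3·5^2 + 3·5 + 2. Bump = 776. G_4 = 775.
G_4 = 775. HB_6(775) = 3·6^3 + 3·6^2 + 3·6 + 1. Bump = 1198. G_5 = 1197.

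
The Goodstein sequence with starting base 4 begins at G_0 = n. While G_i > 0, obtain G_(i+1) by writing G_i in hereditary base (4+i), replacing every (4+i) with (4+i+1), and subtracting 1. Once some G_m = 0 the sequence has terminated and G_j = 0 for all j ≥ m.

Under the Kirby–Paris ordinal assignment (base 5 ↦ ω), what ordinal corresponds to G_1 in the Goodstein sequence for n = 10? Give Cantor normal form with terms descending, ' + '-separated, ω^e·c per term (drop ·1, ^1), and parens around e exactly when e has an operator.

i=0: 10 = 2·4 + 2 (b=4); 4→5: 2·5 + 2 = 12; 12−1 = 11
i=1: 11 = 2·5 + 1 (b=5); 5→6: 2·6 + 1 = 13; 13−1 = 12

ω·2 + 1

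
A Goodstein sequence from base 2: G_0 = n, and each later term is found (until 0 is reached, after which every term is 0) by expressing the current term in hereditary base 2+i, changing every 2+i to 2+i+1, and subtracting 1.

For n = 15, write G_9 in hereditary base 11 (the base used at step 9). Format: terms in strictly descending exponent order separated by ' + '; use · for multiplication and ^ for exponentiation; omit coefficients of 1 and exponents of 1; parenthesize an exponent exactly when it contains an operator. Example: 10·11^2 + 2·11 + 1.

i=0: 15 = 2^(2 + 1) + 2^2 + 2 + 1 (b=2); 2→3: 3^(3 + 1) + 3^3 + 3 + 1 = 112; 112−1 = 111
i=1: 111 = 3^(3 + 1) + 3^3 + 3 (b=3); 3→4: 4^(4 + 1) + 4^4 + 4 = 1284; 1284−1 = 1283
i=2: 1283 = 4^(4 + 1) + 4^4 + 3 (b=4); 4→5: 5^(5 + 1) + 5^5 + 3 = 18753; 18753−1 = 18752
i=3: 18752 = 5^(5 + 1) + 5^5 + 2 (b=5); 5→6: 6^(6 + 1) + 6^6 + 2 = 326594; 326594−1 = 326593
i=4: 326593 = 6^(6 + 1) + 6^6 + 1 (b=6); 6→7: 7^(7 + 1) + 7^7 + 1 = 6588345; 6588345−1 = 6588344
i=5: 6588344 = 7^(7 + 1) + 7^7 (b=7); 7→8: 8^(8 + 1) + 8^8 = 150994944; 150994944−1 = 150994943
i=6: 150994943 = 8^(8 + 1) + 7·8^7 + 7·8^6 + 7·8^5 + 7·8^4 + 7·8^3 + 7·8^2 + 7·8 + 7 (b=8); 8→9: 9^(9 + 1) + 7·9^7 + 7·9^6 + 7·9^5 + 7·9^4 + 7·9^3 + 7·9^2 + 7·9 + 7 = 3524450281; 3524450281−1 = 3524450280
i=7: 3524450280 = 9^(9 + 1) + 7·9^7 + 7·9^6 + 7·9^5 + 7·9^4 + 7·9^3 + 7·9^2 + 7·9 + 6 (b=9); 9→10: 10^(10 + 1) + 7·10^7 + 7·10^6 + 7·10^5 + 7·10^4 + 7·10^3 + 7·10^2 + 7·10 + 6 = 100077777776; 100077777776−1 = 100077777775
i=8: 100077777775 = 10^(10 + 1) + 7·10^7 + 7·10^6 + 7·10^5 + 7·10^4 + 7·10^3 + 7·10^2 + 7·10 + 5 (b=10); 10→11: 11^(11 + 1) + 7·11^7 + 7·11^6 + 7·11^5 + 7·11^4 + 7·11^3 + 7·11^2 + 7·11 + 5 = 3138578427935; 3138578427935−1 = 3138578427934

11^(11 + 1) + 7·11^7 + 7·11^6 + 7·11^5 + 7·11^4 + 7·11^3 + 7·11^2 + 7·11 + 4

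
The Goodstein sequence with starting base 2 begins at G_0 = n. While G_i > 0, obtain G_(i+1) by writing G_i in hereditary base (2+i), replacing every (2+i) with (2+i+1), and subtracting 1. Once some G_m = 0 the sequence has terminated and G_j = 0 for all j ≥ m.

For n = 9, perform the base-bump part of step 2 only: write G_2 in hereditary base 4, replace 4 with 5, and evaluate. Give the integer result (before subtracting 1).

9843

9 —HB2→ 2^(2 + 1) + 1 —bump→ 3^(3 + 1) + 1 = 82 —(−1)→ 81
81 —HB3→ 3^(3 + 1) —bump→ 4^(4 + 1) = 1024 —(−1)→ 1023
1023 —HB4→ 3·4^4 + 3·4^3 + 3·4^2 + 3·4 + 3 —bump→ 3·5^5 + 3·5^3 + 3·5^2 + 3·5 + 3 = 9843 —(−1)→ 9842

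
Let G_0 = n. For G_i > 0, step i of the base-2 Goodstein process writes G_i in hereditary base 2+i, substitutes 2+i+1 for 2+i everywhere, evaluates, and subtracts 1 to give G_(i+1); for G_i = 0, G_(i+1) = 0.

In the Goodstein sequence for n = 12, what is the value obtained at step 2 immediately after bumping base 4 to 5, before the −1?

(0) 12|_2 = 2^(2 + 1) + 2^2 ↦ 3^(3 + 1) + 3^3|_3 = 108 ⇒ 107
(1) 107|_3 = 3^(3 + 1) + 2·3^2 + 2·3 + 2 ↦ 4^(4 + 1) + 2·4^2 + 2·4 + 2|_4 = 1066 ⇒ 1065
(2) 1065|_4 = 4^(4 + 1) + 2·4^2 + 2·4 + 1 ↦ 5^(5 + 1) + 2·5^2 + 2·5 + 1|_5 = 15686 ⇒ 15685

15686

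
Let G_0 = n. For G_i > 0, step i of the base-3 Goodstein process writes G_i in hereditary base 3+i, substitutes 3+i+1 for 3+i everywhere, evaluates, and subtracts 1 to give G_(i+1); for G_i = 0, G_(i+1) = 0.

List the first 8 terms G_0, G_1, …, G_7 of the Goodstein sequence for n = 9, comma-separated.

9, 15, 17, 19, 21, 23, 24, 25

(0) 9|_3 = 3^2 ↦ 4^2|_4 = 16 ⇒ 15
(1) 15|_4 = 3·4 + 3 ↦ 3·5 + 3|_5 = 18 ⇒ 17
(2) 17|_5 = 3·5 + 2 ↦ 3·6 + 2|_6 = 20 ⇒ 19
(3) 19|_6 = 3·6 + 1 ↦ 3·7 + 1|_7 = 22 ⇒ 21
(4) 21|_7 = 3·7 ↦ 3·8|_8 = 24 ⇒ 23
(5) 23|_8 = 2·8 + 7 ↦ 2·9 + 7|_9 = 25 ⇒ 24
(6) 24|_9 = 2·9 + 6 ↦ 2·10 + 6|_10 = 26 ⇒ 25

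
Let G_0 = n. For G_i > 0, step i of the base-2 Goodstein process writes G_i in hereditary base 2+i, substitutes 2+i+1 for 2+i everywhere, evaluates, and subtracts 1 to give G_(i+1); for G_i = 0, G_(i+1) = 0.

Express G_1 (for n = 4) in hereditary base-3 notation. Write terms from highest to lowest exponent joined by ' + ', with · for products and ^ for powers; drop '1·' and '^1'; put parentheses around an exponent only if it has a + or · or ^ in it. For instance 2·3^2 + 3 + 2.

2·3^2 + 2·3 + 2

[0] 4 ≡ 2^2 (base 2). Lift 3: 27. −1: 26.
[1] 26 ≡ 2·3^2 + 2·3 + 2 (base 3). Lift 4: 42. −1: 41.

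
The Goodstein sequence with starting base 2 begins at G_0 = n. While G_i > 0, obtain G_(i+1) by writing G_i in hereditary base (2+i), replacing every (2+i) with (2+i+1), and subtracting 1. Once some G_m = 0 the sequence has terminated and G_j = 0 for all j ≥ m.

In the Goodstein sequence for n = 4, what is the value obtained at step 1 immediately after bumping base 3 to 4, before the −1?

(0) 4|_2 = 2^2 ↦ 3^3|_3 = 27 ⇒ 26
(1) 26|_3 = 2·3^2 + 2·3 + 2 ↦ 2·4^2 + 2·4 + 2|_4 = 42 ⇒ 41

42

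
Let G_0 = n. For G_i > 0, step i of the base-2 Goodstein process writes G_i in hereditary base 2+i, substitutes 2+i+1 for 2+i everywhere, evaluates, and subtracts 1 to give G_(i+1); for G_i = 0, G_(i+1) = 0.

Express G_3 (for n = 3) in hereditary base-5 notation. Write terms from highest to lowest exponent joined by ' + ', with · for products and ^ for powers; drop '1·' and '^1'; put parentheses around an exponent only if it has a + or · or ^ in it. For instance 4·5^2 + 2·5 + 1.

2

3 —HB2→ 2 + 1 —bump→ 3 + 1 = 4 —(−1)→ 3
3 —HB3→ 3 —bump→ 4 = 4 —(−1)→ 3
3 —HB4→ 3 —bump→ 3 = 3 —(−1)→ 2
2 —HB5→ 2 —bump→ 2 = 2 —(−1)→ 1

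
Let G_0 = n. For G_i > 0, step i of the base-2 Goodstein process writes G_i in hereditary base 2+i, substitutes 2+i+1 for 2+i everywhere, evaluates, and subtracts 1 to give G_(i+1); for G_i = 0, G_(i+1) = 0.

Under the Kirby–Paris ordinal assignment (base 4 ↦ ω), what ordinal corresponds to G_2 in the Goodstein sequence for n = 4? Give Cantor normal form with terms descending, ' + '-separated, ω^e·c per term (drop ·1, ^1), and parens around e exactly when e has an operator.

ω^2·2 + ω·2 + 1

base 2: 4 = 2^2; at 3: 3^3 = 27; next = 26
base 3: 26 = 2·3^2 + 2·3 + 2; at 4: 2·4^2 + 2·4 + 2 = 42; next = 41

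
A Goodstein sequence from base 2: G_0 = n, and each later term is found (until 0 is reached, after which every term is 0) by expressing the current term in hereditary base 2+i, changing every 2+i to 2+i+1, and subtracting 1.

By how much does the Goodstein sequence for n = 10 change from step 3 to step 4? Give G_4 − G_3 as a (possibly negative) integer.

264310

10 —HB2→ 2^(2 + 1) + 2 —bump→ 3^(3 + 1) + 3 = 84 —(−1)→ 83
83 —HB3→ 3^(3 + 1) + 2 —bump→ 4^(4 + 1) + 2 = 1026 —(−1)→ 1025
1025 —HB4→ 4^(4 + 1) + 1 —bump→ 5^(5 + 1) + 1 = 15626 —(−1)→ 15625
15625 —HB5→ 5^(5 + 1) —bump→ 6^(6 + 1) = 279936 —(−1)→ 279935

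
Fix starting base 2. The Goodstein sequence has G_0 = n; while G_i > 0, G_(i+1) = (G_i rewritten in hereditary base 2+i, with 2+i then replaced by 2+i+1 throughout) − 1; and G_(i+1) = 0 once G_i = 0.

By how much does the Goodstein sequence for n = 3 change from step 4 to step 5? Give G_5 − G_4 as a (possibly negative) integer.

step 0: 3 = 2 + 1; sub 3 for 2: 3 + 1; = 4; G_1 = 4−1 = 3
step 1: 3 = 3; sub 4 for 3: 4; = 4; G_2 = 4−1 = 3
step 2: 3 = 3; sub 5 for 4: 3; = 3; G_3 = 3−1 = 2
step 3: 2 = 2; sub 6 for 5: 2; = 2; G_4 = 2−1 = 1
step 4: 1 = 1; sub 7 for 6: 1; = 1; G_5 = 1−1 = 0

-1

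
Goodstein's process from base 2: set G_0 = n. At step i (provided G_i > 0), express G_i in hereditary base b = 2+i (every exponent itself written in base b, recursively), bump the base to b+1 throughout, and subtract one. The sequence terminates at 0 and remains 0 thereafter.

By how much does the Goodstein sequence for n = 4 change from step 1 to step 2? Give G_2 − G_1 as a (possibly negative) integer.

15

4 —HB2→ 2^2 —bump→ 3^3 = 27 —(−1)→ 26
26 —HB3→ 2·3^2 + 2·3 + 2 —bump→ 2·4^2 + 2·4 + 2 = 42 —(−1)→ 41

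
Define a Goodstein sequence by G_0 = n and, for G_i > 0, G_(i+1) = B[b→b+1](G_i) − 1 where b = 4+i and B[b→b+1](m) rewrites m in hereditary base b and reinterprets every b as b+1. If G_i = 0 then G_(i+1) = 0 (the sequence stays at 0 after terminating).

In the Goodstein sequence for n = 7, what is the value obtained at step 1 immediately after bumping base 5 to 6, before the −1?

8

[0] 7 ≡ 4 + 3 (base 4). Lift 5: 8. −1: 7.
[1] 7 ≡ 5 + 2 (base 5). Lift 6: 8. −1: 7.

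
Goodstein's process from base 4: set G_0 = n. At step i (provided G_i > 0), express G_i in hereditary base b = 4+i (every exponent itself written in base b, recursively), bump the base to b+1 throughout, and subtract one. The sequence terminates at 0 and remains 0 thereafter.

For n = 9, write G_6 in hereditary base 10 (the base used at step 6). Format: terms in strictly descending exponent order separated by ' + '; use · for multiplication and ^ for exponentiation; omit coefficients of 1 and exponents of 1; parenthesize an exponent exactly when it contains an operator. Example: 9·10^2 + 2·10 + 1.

10 + 1

(0) 9|_4 = 2·4 + 1 ↦ 2·5 + 1|_5 = 11 ⇒ 10
(1) 10|_5 = 2·5 ↦ 2·6|_6 = 12 ⇒ 11
(2) 11|_6 = 6 + 5 ↦ 7 + 5|_7 = 12 ⇒ 11
(3) 11|_7 = 7 + 4 ↦ 8 + 4|_8 = 12 ⇒ 11
(4) 11|_8 = 8 + 3 ↦ 9 + 3|_9 = 12 ⇒ 11
(5) 11|_9 = 9 + 2 ↦ 10 + 2|_10 = 12 ⇒ 11
(6) 11|_10 = 10 + 1 ↦ 11 + 1|_11 = 12 ⇒ 11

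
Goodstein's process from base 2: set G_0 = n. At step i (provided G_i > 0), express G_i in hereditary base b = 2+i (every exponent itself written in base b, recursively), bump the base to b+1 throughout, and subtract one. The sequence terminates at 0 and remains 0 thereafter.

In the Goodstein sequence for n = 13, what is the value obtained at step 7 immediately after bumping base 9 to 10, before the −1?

G_0 = 13. HB_2(13) = 2^(2 + 1) + 2^2 + 1. Bump = 109. G_1 = 108.
G_1 = 108. HB_3(108) = 3^(3 + 1) + 3^3. Bump = 1280. G_2 = 1279.
G_2 = 1279. HB_4(1279) = 4^(4 + 1) + 3·4^3 + 3·4^2 + 3·4 + 3. Bump = 16093. G_3 = 16092.
G_3 = 16092. HB_5(16092) = 5^(5 + 1) + 3·5^3 + 3·5^2 + 3·5 + 2. Bump = 280712. G_4 = 280711.
G_4 = 280711. HB_6(280711) = 6^(6 + 1) + 3·6^3 + 3·6^2 + 3·6 + 1. Bump = 5765999. G_5 = 5765998.
G_5 = 5765998. HB_7(5765998) = 7^(7 + 1) + 3·7^3 + 3·7^2 + 3·7. Bump = 134219480. G_6 = 134219479.
G_6 = 134219479. HB_8(134219479) = 8^(8 + 1) + 3·8^3 + 3·8^2 + 2·8 + 7. Bump = 3486786856. G_7 = 3486786855.

100000003326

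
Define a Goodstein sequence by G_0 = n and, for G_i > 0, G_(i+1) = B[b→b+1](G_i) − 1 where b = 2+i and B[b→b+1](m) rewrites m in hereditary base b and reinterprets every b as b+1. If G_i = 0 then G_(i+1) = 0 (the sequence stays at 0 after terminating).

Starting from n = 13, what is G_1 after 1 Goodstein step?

G_0=13  [base 2] 2^(2 + 1) + 2^2 + 1  →[2↦3]→  3^(3 + 1) + 3^3 + 1 = 109  −1 ⇒ G_1=108
G_1=108  [base 3] 3^(3 + 1) + 3^3  →[3↦4]→  4^(4 + 1) + 4^4 = 1280  −1 ⇒ G_2=1279

108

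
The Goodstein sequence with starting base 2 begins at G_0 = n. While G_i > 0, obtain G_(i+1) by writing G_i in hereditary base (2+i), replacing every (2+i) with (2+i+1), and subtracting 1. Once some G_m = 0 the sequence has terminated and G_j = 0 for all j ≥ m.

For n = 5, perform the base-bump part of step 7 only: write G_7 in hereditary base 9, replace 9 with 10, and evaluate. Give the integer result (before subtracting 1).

[0] 5 ≡ 2^2 + 1 (base 2). Lift 3: 28. −1: 27.
[1] 27 ≡ 3^3 (base 3). Lift 4: 256. −1: 255.
[2] 255 ≡ 3·4^3 + 3·4^2 + 3·4 + 3 (base 4). Lift 5: 468. −1: 467.
[3] 467 ≡ 3·5^3 + 3·5^2 + 3·5 + 2 (base 5). Lift 6: 776. −1: 775.
[4] 775 ≡ 3·6^3 + 3·6^2 + 3·6 + 1 (base 6). Lift 7: 1198. −1: 1197.
[5] 1197 ≡ 3·7^3 + 3·7^2 + 3·7 (base 7). Lift 8: 1752. −1: 1751.
[6] 1751 ≡ 3·8^3 + 3·8^2 + 2·8 + 7 (base 8). Lift 9: 2455. −1: 2454.
[7] 2454 ≡ 3·9^3 + 3·9^2 + 2·9 + 6 (base 9). Lift 10: 3326. −1: 3325.

3326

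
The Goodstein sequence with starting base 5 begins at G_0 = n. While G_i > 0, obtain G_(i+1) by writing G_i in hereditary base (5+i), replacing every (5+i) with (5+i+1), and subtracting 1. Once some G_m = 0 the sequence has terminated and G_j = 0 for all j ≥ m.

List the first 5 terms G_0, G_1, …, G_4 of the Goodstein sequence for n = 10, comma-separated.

10, 11, 11, 11, 11

G_0=10  [base 5] 2·5  →[5↦6]→  2·6 = 12  −1 ⇒ G_1=11
G_1=11  [base 6] 6 + 5  →[6↦7]→  7 + 5 = 12  −1 ⇒ G_2=11
G_2=11  [base 7] 7 + 4  →[7↦8]→  8 + 4 = 12  −1 ⇒ G_3=11
G_3=11  [base 8] 8 + 3  →[8↦9]→  9 + 3 = 12  −1 ⇒ G_4=11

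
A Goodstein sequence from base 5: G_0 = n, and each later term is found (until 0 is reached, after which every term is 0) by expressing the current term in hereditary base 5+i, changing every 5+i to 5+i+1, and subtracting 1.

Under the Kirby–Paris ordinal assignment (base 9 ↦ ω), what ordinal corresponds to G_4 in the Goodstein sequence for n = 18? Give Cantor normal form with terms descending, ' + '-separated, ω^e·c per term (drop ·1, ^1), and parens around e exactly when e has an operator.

step 0: 18 = 3·5 + 3; sub 6 for 5: 3·6 + 3; = 21; G_1 = 21−1 = 20
step 1: 20 = 3·6 + 2; sub 7 for 6: 3·7 + 2; = 23; G_2 = 23−1 = 22
step 2: 22 = 3·7 + 1; sub 8 for 7: 3·8 + 1; = 25; G_3 = 25−1 = 24
step 3: 24 = 3·8; sub 9 for 8: 3·9; = 27; G_4 = 27−1 = 26
step 4: 26 = 2·9 + 8; sub 10 for 9: 2·10 + 8; = 28; G_5 = 28−1 = 27

ω·2 + 8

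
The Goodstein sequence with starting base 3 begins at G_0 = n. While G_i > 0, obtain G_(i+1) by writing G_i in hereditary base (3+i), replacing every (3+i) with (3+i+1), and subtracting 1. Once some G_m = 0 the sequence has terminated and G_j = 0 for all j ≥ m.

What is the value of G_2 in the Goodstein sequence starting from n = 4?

4

(0) 4|_3 = 3 + 1 ↦ 4 + 1|_4 = 5 ⇒ 4
(1) 4|_4 = 4 ↦ 5|_5 = 5 ⇒ 4
(2) 4|_5 = 4 ↦ 4|_6 = 4 ⇒ 3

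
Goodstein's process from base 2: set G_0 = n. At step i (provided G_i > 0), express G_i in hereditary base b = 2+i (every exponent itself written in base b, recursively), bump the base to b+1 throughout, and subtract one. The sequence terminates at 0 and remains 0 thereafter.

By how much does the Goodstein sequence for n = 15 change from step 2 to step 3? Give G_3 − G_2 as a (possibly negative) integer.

17469

base 2: 15 = 2^(2 + 1) + 2^2 + 2 + 1; at 3: 3^(3 + 1) + 3^3 + 3 + 1 = 112; next = 111
base 3: 111 = 3^(3 + 1) + 3^3 + 3; at 4: 4^(4 + 1) + 4^4 + 4 = 1284; next = 1283
base 4: 1283 = 4^(4 + 1) + 4^4 + 3; at 5: 5^(5 + 1) + 5^5 + 3 = 18753; next = 18752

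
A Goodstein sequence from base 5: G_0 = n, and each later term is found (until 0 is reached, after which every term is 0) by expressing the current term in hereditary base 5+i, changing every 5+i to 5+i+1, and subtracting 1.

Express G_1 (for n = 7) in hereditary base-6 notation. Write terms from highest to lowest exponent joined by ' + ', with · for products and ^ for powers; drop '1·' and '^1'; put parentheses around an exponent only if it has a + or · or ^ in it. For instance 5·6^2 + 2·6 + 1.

6 + 1

[0] 7 ≡ 5 + 2 (base 5). Lift 6: 8. −1: 7.
[1] 7 ≡ 6 + 1 (base 6). Lift 7: 8. −1: 7.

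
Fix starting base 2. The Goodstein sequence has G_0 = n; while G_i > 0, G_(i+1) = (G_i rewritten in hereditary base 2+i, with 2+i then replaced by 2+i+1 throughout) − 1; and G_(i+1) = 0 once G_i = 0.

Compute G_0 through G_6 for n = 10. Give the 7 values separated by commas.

G_0=10  [base 2] 2^(2 + 1) + 2  →[2↦3]→  3^(3 + 1) + 3 = 84  −1 ⇒ G_1=83
G_1=83  [base 3] 3^(3 + 1) + 2  →[3↦4]→  4^(4 + 1) + 2 = 1026  −1 ⇒ G_2=1025
G_2=1025  [base 4] 4^(4 + 1) + 1  →[4↦5]→  5^(5 + 1) + 1 = 15626  −1 ⇒ G_3=15625
G_3=15625  [base 5] 5^(5 + 1)  →[5↦6]→  6^(6 + 1) = 279936  −1 ⇒ G_4=279935
G_4=279935  [base 6] 5·6^6 + 5·6^5 + 5·6^4 + 5·6^3 + 5·6^2 + 5·6 + 5  →[6↦7]→  5·7^7 + 5·7^5 + 5·7^4 + 5·7^3 + 5·7^2 + 5·7 + 5 = 4215755  −1 ⇒ G_5=4215754
G_5=4215754  [base 7] 5·7^7 + 5·7^5 + 5·7^4 + 5·7^3 + 5·7^2 + 5·7 + 4  →[7↦8]→  5·8^8 + 5·8^5 + 5·8^4 + 5·8^3 + 5·8^2 + 5·8 + 4 = 84073324  −1 ⇒ G_6=84073323

10, 83, 1025, 15625, 279935, 4215754, 84073323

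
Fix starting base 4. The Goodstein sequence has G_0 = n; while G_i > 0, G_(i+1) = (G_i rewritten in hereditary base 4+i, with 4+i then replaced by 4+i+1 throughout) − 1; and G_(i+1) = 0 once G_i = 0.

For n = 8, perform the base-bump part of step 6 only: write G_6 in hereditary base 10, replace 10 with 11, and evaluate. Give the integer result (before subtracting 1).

(0) 8|_4 = 2·4 ↦ 2·5|_5 = 10 ⇒ 9
(1) 9|_5 = 5 + 4 ↦ 6 + 4|_6 = 10 ⇒ 9
(2) 9|_6 = 6 + 3 ↦ 7 + 3|_7 = 10 ⇒ 9
(3) 9|_7 = 7 + 2 ↦ 8 + 2|_8 = 10 ⇒ 9
(4) 9|_8 = 8 + 1 ↦ 9 + 1|_9 = 10 ⇒ 9
(5) 9|_9 = 9 ↦ 10|_10 = 10 ⇒ 9
(6) 9|_10 = 9 ↦ 9|_11 = 9 ⇒ 8

9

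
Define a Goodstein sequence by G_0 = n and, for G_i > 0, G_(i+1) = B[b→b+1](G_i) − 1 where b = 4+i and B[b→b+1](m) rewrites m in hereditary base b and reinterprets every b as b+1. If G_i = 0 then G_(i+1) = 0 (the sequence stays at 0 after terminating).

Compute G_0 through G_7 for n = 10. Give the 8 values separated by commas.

(0) 10|_4 = 2·4 + 2 ↦ 2·5 + 2|_5 = 12 ⇒ 11
(1) 11|_5 = 2·5 + 1 ↦ 2·6 + 1|_6 = 13 ⇒ 12
(2) 12|_6 = 2·6 ↦ 2·7|_7 = 14 ⇒ 13
(3) 13|_7 = 7 + 6 ↦ 8 + 6|_8 = 14 ⇒ 13
(4) 13|_8 = 8 + 5 ↦ 9 + 5|_9 = 14 ⇒ 13
(5) 13|_9 = 9 + 4 ↦ 10 + 4|_10 = 14 ⇒ 13
(6) 13|_10 = 10 + 3 ↦ 11 + 3|_11 = 14 ⇒ 13

10, 11, 12, 13, 13, 13, 13, 13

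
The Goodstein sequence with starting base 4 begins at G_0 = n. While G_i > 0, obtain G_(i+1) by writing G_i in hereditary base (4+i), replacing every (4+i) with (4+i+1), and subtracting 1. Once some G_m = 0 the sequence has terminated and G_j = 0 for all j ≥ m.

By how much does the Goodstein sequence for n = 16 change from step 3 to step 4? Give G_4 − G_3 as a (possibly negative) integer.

i=0: 16 = 4^2 (b=4); 4→5: 5^2 = 25; 25−1 = 24
i=1: 24 = 4·5 + 4 (b=5); 5→6: 4·6 + 4 = 28; 28−1 = 27
i=2: 27 = 4·6 + 3 (b=6); 6→7: 4·7 + 3 = 31; 31−1 = 30
i=3: 30 = 4·7 + 2 (b=7); 7→8: 4·8 + 2 = 34; 34−1 = 33

3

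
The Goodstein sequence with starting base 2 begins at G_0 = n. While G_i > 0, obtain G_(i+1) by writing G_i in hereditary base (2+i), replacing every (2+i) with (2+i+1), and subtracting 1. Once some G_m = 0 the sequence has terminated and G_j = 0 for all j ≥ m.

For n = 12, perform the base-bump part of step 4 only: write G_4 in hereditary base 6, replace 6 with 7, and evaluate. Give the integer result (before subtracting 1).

5764911

G_0=12  [base 2] 2^(2 + 1) + 2^2  →[2↦3]→  3^(3 + 1) + 3^3 = 108  −1 ⇒ G_1=107
G_1=107  [base 3] 3^(3 + 1) + 2·3^2 + 2·3 + 2  →[3↦4]→  4^(4 + 1) + 2·4^2 + 2·4 + 2 = 1066  −1 ⇒ G_2=1065
G_2=1065  [base 4] 4^(4 + 1) + 2·4^2 + 2·4 + 1  →[4↦5]→  5^(5 + 1) + 2·5^2 + 2·5 + 1 = 15686  −1 ⇒ G_3=15685
G_3=15685  [base 5] 5^(5 + 1) + 2·5^2 + 2·5  →[5↦6]→  6^(6 + 1) + 2·6^2 + 2·6 = 280020  −1 ⇒ G_4=280019
G_4=280019  [base 6] 6^(6 + 1) + 2·6^2 + 6 + 5  →[6↦7]→  7^(7 + 1) + 2·7^2 + 7 + 5 = 5764911  −1 ⇒ G_5=5764910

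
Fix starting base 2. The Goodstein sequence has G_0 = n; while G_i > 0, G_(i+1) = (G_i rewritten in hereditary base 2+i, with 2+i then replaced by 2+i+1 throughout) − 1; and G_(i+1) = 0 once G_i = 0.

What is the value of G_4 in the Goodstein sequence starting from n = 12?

280019

base 2: 12 = 2^(2 + 1) + 2^2; at 3: 3^(3 + 1) + 3^3 = 108; next = 107
base 3: 107 = 3^(3 + 1) + 2·3^2 + 2·3 + 2; at 4: 4^(4 + 1) + 2·4^2 + 2·4 + 2 = 1066; next = 1065
base 4: 1065 = 4^(4 + 1) + 2·4^2 + 2·4 + 1; at 5: 5^(5 + 1) + 2·5^2 + 2·5 + 1 = 15686; next = 15685
base 5: 15685 = 5^(5 + 1) + 2·5^2 + 2·5; at 6: 6^(6 + 1) + 2·6^2 + 2·6 = 280020; next = 280019
base 6: 280019 = 6^(6 + 1) + 2·6^2 + 6 + 5; at 7: 7^(7 + 1) + 2·7^2 + 7 + 5 = 5764911; next = 5764910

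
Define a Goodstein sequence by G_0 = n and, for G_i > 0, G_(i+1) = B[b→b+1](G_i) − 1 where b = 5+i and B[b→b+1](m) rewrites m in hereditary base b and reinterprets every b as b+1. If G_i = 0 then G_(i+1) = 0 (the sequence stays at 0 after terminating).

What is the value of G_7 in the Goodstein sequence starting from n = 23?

41

G_0 = 23. HB_5(23) = 4·5 + 3. Bump = 27. G_1 = 26.
G_1 = 26. HB_6(26) = 4·6 + 2. Bump = 30. G_2 = 29.
G_2 = 29. HB_7(29) = 4·7 + 1. Bump = 33. G_3 = 32.
G_3 = 32. HB_8(32) = 4·8. Bump = 36. G_4 = 35.
G_4 = 35. HB_9(35) = 3·9 + 8. Bump = 38. G_5 = 37.
G_5 = 37. HB_10(37) = 3·10 + 7. Bump = 40. G_6 = 39.
G_6 = 39. HB_11(39) = 3·11 + 6. Bump = 42. G_7 = 41.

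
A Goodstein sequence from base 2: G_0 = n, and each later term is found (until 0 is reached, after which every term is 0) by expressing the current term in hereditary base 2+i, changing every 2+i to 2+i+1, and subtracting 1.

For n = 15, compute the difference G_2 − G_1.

(0) 15|_2 = 2^(2 + 1) + 2^2 + 2 + 1 ↦ 3^(3 + 1) + 3^3 + 3 + 1|_3 = 112 ⇒ 111
(1) 111|_3 = 3^(3 + 1) + 3^3 + 3 ↦ 4^(4 + 1) + 4^4 + 4|_4 = 1284 ⇒ 1283

1172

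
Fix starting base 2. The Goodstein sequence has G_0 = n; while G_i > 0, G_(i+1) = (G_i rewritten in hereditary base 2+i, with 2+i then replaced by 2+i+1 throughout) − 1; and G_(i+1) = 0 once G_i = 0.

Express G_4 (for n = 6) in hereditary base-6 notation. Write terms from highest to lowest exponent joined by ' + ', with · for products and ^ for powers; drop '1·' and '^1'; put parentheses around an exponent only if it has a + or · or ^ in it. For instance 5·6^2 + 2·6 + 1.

i=0: 6 = 2^2 + 2 (b=2); 2→3: 3^3 + 3 = 30; 30−1 = 29
i=1: 29 = 3^3 + 2 (b=3); 3→4: 4^4 + 2 = 258; 258−1 = 257
i=2: 257 = 4^4 + 1 (b=4); 4→5: 5^5 + 1 = 3126; 3126−1 = 3125
i=3: 3125 = 5^5 (b=5); 5→6: 6^6 = 46656; 46656−1 = 46655
i=4: 46655 = 5·6^5 + 5·6^4 + 5·6^3 + 5·6^2 + 5·6 + 5 (b=6); 6→7: 5·7^5 + 5·7^4 + 5·7^3 + 5·7^2 + 5·7 + 5 = 98040; 98040−1 = 98039

5·6^5 + 5·6^4 + 5·6^3 + 5·6^2 + 5·6 + 5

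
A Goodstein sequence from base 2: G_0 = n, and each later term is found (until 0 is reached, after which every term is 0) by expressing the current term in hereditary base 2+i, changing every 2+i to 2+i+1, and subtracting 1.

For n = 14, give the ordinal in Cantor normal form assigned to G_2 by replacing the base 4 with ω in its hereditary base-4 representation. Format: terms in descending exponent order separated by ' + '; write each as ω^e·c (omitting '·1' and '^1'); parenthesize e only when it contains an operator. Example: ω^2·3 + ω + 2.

i=0: 14 = 2^(2 + 1) + 2^2 + 2 (b=2); 2→3: 3^(3 + 1) + 3^3 + 3 = 111; 111−1 = 110
i=1: 110 = 3^(3 + 1) + 3^3 + 2 (b=3); 3→4: 4^(4 + 1) + 4^4 + 2 = 1282; 1282−1 = 1281
i=2: 1281 = 4^(4 + 1) + 4^4 + 1 (b=4); 4→5: 5^(5 + 1) + 5^5 + 1 = 18751; 18751−1 = 18750

ω^(ω + 1) + ω^ω + 1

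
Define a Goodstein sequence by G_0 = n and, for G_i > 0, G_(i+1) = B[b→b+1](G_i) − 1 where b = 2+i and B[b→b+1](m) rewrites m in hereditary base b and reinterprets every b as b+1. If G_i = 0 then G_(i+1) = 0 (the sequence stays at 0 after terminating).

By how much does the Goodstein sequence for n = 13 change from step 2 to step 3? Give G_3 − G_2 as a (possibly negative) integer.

14813

13 —HB2→ 2^(2 + 1) + 2^2 + 1 —bump→ 3^(3 + 1) + 3^3 + 1 = 109 —(−1)→ 108
108 —HB3→ 3^(3 + 1) + 3^3 —bump→ 4^(4 + 1) + 4^4 = 1280 —(−1)→ 1279
1279 —HB4→ 4^(4 + 1) + 3·4^3 + 3·4^2 + 3·4 + 3 —bump→ 5^(5 + 1) + 3·5^3 + 3·5^2 + 3·5 + 3 = 16093 —(−1)→ 16092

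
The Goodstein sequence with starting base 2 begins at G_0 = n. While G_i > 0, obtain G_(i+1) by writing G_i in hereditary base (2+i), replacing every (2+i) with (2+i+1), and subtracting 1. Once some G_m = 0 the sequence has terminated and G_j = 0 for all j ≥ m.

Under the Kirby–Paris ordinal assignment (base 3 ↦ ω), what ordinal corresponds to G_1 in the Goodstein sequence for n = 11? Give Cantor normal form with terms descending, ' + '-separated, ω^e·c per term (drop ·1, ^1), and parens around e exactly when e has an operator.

ω^(ω + 1) + ω

step 0: 11 = 2^(2 + 1) + 2 + 1; sub 3 for 2: 3^(3 + 1) + 3 + 1; = 85; G_1 = 85−1 = 84
step 1: 84 = 3^(3 + 1) + 3; sub 4 for 3: 4^(4 + 1) + 4; = 1028; G_2 = 1028−1 = 1027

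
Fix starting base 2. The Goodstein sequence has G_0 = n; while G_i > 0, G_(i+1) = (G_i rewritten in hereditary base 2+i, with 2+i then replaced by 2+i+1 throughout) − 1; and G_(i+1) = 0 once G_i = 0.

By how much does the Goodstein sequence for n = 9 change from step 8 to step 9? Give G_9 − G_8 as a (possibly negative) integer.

G_0=9  [base 2] 2^(2 + 1) + 1  →[2↦3]→  3^(3 + 1) + 1 = 82  −1 ⇒ G_1=81
G_1=81  [base 3] 3^(3 + 1)  →[3↦4]→  4^(4 + 1) = 1024  −1 ⇒ G_2=1023
G_2=1023  [base 4] 3·4^4 + 3·4^3 + 3·4^2 + 3·4 + 3  →[4↦5]→  3·5^5 + 3·5^3 + 3·5^2 + 3·5 + 3 = 9843  −1 ⇒ G_3=9842
G_3=9842  [base 5] 3·5^5 + 3·5^3 + 3·5^2 + 3·5 + 2  →[5↦6]→  3·6^6 + 3·6^3 + 3·6^2 + 3·6 + 2 = 140744  −1 ⇒ G_4=140743
G_4=140743  [base 6] 3·6^6 + 3·6^3 + 3·6^2 + 3·6 + 1  →[6↦7]→  3·7^7 + 3·7^3 + 3·7^2 + 3·7 + 1 = 2471827  −1 ⇒ G_5=2471826
G_5=2471826  [base 7] 3·7^7 + 3·7^3 + 3·7^2 + 3·7  →[7↦8]→  3·8^8 + 3·8^3 + 3·8^2 + 3·8 = 50333400  −1 ⇒ G_6=50333399
G_6=50333399  [base 8] 3·8^8 + 3·8^3 + 3·8^2 + 2·8 + 7  →[8↦9]→  3·9^9 + 3·9^3 + 3·9^2 + 2·9 + 7 = 1162263922  −1 ⇒ G_7=1162263921
G_7=1162263921  [base 9] 3·9^9 + 3·9^3 + 3·9^2 + 2·9 + 6  →[9↦10]→  3·10^10 + 3·10^3 + 3·10^2 + 2·10 + 6 = 30000003326  −1 ⇒ G_8=30000003325
G_8=30000003325  [base 10] 3·10^10 + 3·10^3 + 3·10^2 + 2·10 + 5  →[10↦11]→  3·11^11 + 3·11^3 + 3·11^2 + 2·11 + 5 = 855935016216  −1 ⇒ G_9=855935016215

825935012890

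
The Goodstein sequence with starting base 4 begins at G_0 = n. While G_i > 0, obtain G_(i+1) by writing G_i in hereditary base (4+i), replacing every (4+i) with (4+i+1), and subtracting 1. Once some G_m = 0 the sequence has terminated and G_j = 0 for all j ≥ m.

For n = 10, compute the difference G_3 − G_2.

1

i=0: 10 = 2·4 + 2 (b=4); 4→5: 2·5 + 2 = 12; 12−1 = 11
i=1: 11 = 2·5 + 1 (b=5); 5→6: 2·6 + 1 = 13; 13−1 = 12
i=2: 12 = 2·6 (b=6); 6→7: 2·7 = 14; 14−1 = 13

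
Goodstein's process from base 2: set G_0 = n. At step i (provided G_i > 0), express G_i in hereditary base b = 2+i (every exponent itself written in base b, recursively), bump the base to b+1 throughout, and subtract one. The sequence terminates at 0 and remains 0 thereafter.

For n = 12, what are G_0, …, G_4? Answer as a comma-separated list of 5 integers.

12 —HB2→ 2^(2 + 1) + 2^2 —bump→ 3^(3 + 1) + 3^3 = 108 —(−1)→ 107
107 —HB3→ 3^(3 + 1) + 2·3^2 + 2·3 + 2 —bump→ 4^(4 + 1) + 2·4^2 + 2·4 + 2 = 1066 —(−1)→ 1065
1065 —HB4→ 4^(4 + 1) + 2·4^2 + 2·4 + 1 —bump→ 5^(5 + 1) + 2·5^2 + 2·5 + 1 = 15686 —(−1)→ 15685
15685 —HB5→ 5^(5 + 1) + 2·5^2 + 2·5 —bump→ 6^(6 + 1) + 2·6^2 + 2·6 = 280020 —(−1)→ 280019

12, 107, 1065, 15685, 280019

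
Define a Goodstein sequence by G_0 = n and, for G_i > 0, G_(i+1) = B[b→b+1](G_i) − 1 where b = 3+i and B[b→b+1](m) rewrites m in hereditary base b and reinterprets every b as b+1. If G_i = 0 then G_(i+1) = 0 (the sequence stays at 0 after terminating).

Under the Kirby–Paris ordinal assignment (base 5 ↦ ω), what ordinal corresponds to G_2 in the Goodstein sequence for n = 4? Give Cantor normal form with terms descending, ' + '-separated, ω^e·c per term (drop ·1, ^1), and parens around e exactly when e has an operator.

base 3: 4 = 3 + 1; at 4: 4 + 1 = 5; next = 4
base 4: 4 = 4; at 5: 5 = 5; next = 4
base 5: 4 = 4; at 6: 4 = 4; next = 3

4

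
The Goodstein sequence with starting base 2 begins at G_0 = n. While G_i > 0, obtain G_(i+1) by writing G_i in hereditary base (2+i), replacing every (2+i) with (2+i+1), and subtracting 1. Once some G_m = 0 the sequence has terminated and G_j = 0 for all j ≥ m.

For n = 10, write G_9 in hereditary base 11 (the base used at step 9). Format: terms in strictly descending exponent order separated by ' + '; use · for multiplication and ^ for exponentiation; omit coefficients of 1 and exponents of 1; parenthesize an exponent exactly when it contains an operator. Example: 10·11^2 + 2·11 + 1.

5·11^11 + 5·11^5 + 5·11^4 + 5·11^3 + 5·11^2 + 5·11

base 2: 10 = 2^(2 + 1) + 2; at 3: 3^(3 + 1) + 3 = 84; next = 83
base 3: 83 = 3^(3 + 1) + 2; at 4: 4^(4 + 1) + 2 = 1026; next = 1025
base 4: 1025 = 4^(4 + 1) + 1; at 5: 5^(5 + 1) + 1 = 15626; next = 15625
base 5: 15625 = 5^(5 + 1); at 6: 6^(6 + 1) = 279936; next = 279935
base 6: 279935 = 5·6^6 + 5·6^5 + 5·6^4 + 5·6^3 + 5·6^2 + 5·6 + 5; at 7: 5·7^7 + 5·7^5 + 5·7^4 + 5·7^3 + 5·7^2 + 5·7 + 5 = 4215755; next = 4215754
base 7: 4215754 = 5·7^7 + 5·7^5 + 5·7^4 + 5·7^3 + 5·7^2 + 5·7 + 4; at 8: 5·8^8 + 5·8^5 + 5·8^4 + 5·8^3 + 5·8^2 + 5·8 + 4 = 84073324; next = 84073323
base 8: 84073323 = 5·8^8 + 5·8^5 + 5·8^4 + 5·8^3 + 5·8^2 + 5·8 + 3; at 9: 5·9^9 + 5·9^5 + 5·9^4 + 5·9^3 + 5·9^2 + 5·9 + 3 = 1937434593; next = 1937434592
base 9: 1937434592 = 5·9^9 + 5·9^5 + 5·9^4 + 5·9^3 + 5·9^2 + 5·9 + 2; at 10: 5·10^10 + 5·10^5 + 5·10^4 + 5·10^3 + 5·10^2 + 5·10 + 2 = 50000555552; next = 50000555551
base 10: 50000555551 = 5·10^10 + 5·10^5 + 5·10^4 + 5·10^3 + 5·10^2 + 5·10 + 1; at 11: 5·11^11 + 5·11^5 + 5·11^4 + 5·11^3 + 5·11^2 + 5·11 + 1 = 1426559238831; next = 1426559238830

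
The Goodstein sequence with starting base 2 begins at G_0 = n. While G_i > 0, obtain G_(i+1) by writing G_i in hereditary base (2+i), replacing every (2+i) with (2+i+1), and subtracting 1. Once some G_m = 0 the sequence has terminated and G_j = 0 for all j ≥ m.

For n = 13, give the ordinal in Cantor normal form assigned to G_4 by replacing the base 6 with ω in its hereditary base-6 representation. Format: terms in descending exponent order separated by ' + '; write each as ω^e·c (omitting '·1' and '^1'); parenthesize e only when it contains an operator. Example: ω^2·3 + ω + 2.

ω^(ω + 1) + ω^3·3 + ω^2·3 + ω·3 + 1

i=0: 13 = 2^(2 + 1) + 2^2 + 1 (b=2); 2→3: 3^(3 + 1) + 3^3 + 1 = 109; 109−1 = 108
i=1: 108 = 3^(3 + 1) + 3^3 (b=3); 3→4: 4^(4 + 1) + 4^4 = 1280; 1280−1 = 1279
i=2: 1279 = 4^(4 + 1) + 3·4^3 + 3·4^2 + 3·4 + 3 (b=4); 4→5: 5^(5 + 1) + 3·5^3 + 3·5^2 + 3·5 + 3 = 16093; 16093−1 = 16092
i=3: 16092 = 5^(5 + 1) + 3·5^3 + 3·5^2 + 3·5 + 2 (b=5); 5→6: 6^(6 + 1) + 3·6^3 + 3·6^2 + 3·6 + 2 = 280712; 280712−1 = 280711
i=4: 280711 = 6^(6 + 1) + 3·6^3 + 3·6^2 + 3·6 + 1 (b=6); 6→7: 7^(7 + 1) + 3·7^3 + 3·7^2 + 3·7 + 1 = 5765999; 5765999−1 = 5765998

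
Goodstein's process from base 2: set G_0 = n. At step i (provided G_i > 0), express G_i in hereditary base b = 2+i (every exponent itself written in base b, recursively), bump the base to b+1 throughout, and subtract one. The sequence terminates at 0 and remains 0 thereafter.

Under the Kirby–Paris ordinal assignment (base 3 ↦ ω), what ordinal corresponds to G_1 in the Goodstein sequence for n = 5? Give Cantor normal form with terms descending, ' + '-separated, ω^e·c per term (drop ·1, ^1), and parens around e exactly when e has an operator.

i=0: 5 = 2^2 + 1 (b=2); 2→3: 3^3 + 1 = 28; 28−1 = 27
i=1: 27 = 3^3 (b=3); 3→4: 4^4 = 256; 256−1 = 255

ω^ω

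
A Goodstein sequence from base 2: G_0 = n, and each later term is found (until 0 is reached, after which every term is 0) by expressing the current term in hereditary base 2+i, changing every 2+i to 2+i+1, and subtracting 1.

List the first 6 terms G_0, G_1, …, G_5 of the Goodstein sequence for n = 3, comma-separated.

G_0 = 3. HB_2(3) = 2 + 1. Bump = 4. G_1 = 3.
G_1 = 3. HB_3(3) = 3. Bump = 4. G_2 = 3.
G_2 = 3. HB_4(3) = 3. Bump = 3. G_3 = 2.
G_3 = 2. HB_5(2) = 2. Bump = 2. G_4 = 1.
G_4 = 1. HB_6(1) = 1. Bump = 1. G_5 = 0.

3, 3, 3, 2, 1, 0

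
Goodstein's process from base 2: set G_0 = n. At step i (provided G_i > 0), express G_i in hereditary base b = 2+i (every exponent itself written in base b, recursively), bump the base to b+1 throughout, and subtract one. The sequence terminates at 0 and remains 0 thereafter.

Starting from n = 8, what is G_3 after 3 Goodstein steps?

[0] 8 ≡ 2^(2 + 1) (base 2). Lift 3: 81. −1: 80.
[1] 80 ≡ 2·3^3 + 2·3^2 + 2·3 + 2 (base 3). Lift 4: 554. −1: 553.
[2] 553 ≡ 2·4^4 + 2·4^2 + 2·4 + 1 (base 4). Lift 5: 6311. −1: 6310.
[3] 6310 ≡ 2·5^5 + 2·5^2 + 2·5 (base 5). Lift 6: 93396. −1: 93395.

6310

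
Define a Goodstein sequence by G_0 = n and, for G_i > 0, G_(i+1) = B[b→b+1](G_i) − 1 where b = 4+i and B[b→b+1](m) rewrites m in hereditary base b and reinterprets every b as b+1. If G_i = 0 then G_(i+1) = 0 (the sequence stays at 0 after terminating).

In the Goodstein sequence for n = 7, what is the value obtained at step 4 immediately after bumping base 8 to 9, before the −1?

7

i=0: 7 = 4 + 3 (b=4); 4→5: 5 + 3 = 8; 8−1 = 7
i=1: 7 = 5 + 2 (b=5); 5→6: 6 + 2 = 8; 8−1 = 7
i=2: 7 = 6 + 1 (b=6); 6→7: 7 + 1 = 8; 8−1 = 7
i=3: 7 = 7 (b=7); 7→8: 8 = 8; 8−1 = 7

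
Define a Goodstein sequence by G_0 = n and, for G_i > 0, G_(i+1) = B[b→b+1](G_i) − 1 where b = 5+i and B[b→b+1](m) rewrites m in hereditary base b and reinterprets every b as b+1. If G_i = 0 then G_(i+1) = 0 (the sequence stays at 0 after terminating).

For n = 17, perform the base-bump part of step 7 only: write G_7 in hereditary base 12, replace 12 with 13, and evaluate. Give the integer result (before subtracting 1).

29

step 0: 17 = 3·5 + 2; sub 6 for 5: 3·6 + 2; = 20; G_1 = 20−1 = 19
step 1: 19 = 3·6 + 1; sub 7 for 6: 3·7 + 1; = 22; G_2 = 22−1 = 21
step 2: 21 = 3·7; sub 8 for 7: 3·8; = 24; G_3 = 24−1 = 23
step 3: 23 = 2·8 + 7; sub 9 for 8: 2·9 + 7; = 25; G_4 = 25−1 = 24
step 4: 24 = 2·9 + 6; sub 10 for 9: 2·10 + 6; = 26; G_5 = 26−1 = 25
step 5: 25 = 2·10 + 5; sub 11 for 10: 2·11 + 5; = 27; G_6 = 27−1 = 26
step 6: 26 = 2·11 + 4; sub 12 for 11: 2·12 + 4; = 28; G_7 = 28−1 = 27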